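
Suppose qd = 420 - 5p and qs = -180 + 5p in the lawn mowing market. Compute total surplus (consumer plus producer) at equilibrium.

Equilibrium: 420 - 5p = -180 + 5p gives p* = 60, q* = 120.
Demand choke price: p = 84; supply starts at p = 36.
CS = ½(84 − 60)(120) = 1440; PS = ½(60 − 36)(120) = 1440.

Total surplus = 2880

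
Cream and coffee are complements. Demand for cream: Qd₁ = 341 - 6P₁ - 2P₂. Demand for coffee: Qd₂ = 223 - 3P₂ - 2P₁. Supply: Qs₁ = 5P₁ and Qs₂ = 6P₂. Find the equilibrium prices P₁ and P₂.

Market 1: 341 - 6P₁ - 2P₂ = 5P₁ → 11P₁ + 2P₂ = 341.
Market 2: 9P₂ + 2P₁ = 223.
Eliminating P₂: 9×(1) − 2×(2) gives 95P₁ = 2623, so P₁ = 2623/95.
Back-substitute into (2): P₂ = (223 − 2×2623/95) / 9 = 1771/95.

P₁ = 2623/95, P₂ = 1771/95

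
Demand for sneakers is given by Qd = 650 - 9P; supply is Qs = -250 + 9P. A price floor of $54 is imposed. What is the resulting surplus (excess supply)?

Surplus = 72

Equilibrium price would be P* = 50, so the floor at 54 binds.
At P = 54: Qd = 164, Qs = 236.
Surplus = 236 − 164 = 72.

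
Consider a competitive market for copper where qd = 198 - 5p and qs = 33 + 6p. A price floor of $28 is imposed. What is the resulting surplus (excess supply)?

Equilibrium price would be p* = 15, so the floor at 28 binds.
At p = 28: qd = 58, qs = 201.
Surplus = 201 − 58 = 143.

Surplus = 143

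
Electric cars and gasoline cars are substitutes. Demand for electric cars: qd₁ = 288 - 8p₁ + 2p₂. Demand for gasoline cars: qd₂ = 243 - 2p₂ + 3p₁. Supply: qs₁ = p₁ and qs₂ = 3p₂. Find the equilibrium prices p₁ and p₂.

p₁ = 642/13, p₂ = 1017/13

Market 1: 288 - 8p₁ + 2p₂ = p₁ → 9p₁ - 2p₂ = 288.
Market 2: 5p₂ - 3p₁ = 243.
Eliminating p₂: 5×(1) + 2×(2) gives 39p₁ = 1926, so p₁ = 642/13.
Back-substitute into (2): p₂ = (243 + 3×642/13) / 5 = 1017/13.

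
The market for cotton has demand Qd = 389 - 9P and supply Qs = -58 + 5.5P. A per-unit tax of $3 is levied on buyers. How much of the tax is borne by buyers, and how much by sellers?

Buyers bear 33/29, sellers bear 54/29

Pre-tax equilibrium: P* = 894/29, Q* = 3235/29.
Tax on buyers shifts demand to Qd = 389 − 9(P + 3) = 362 - 9P.
362 - 9P = -58 + 5.5P gives seller price Ps = 840/29; buyers pay Pb = 840/29 + 3 = 927/29.
New quantity: Q = 389 − 9(927/29) = 2938/29.
Buyer burden = 927/29 − 894/29 = 33/29; seller burden = 894/29 − 840/29 = 54/29.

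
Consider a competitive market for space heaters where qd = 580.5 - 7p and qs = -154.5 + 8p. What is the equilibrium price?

Set qd = qs: 580.5 - 7p = -154.5 + 8p.
735 = 15p, so p* = 49.
q* = 580.5 − 7(49) = 237.5.

p* = 49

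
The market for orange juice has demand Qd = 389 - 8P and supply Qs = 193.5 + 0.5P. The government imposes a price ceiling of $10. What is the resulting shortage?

Shortage = 110.5

Equilibrium price would be P* = 23, so the ceiling at 10 binds.
At P = 10: Qd = 389 − 8(10) = 309, Qs = 193.5 + 0.5(10) = 198.5.
Shortage = 309 − 198.5 = 110.5.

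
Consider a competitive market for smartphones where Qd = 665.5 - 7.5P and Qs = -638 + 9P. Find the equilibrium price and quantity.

P* = 79, Q* = 73

Set Qd = Qs: 665.5 - 7.5P = -638 + 9P.
1303.5 = 16.5P, so P* = 79.
Q* = 665.5 − 7.5(79) = 73.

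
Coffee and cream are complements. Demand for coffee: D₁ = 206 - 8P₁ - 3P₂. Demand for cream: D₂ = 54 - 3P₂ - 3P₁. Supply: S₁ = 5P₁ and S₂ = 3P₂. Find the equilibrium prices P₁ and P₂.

Market 1: 206 - 8P₁ - 3P₂ = 5P₁ → 13P₁ + 3P₂ = 206.
Market 2: 6P₂ + 3P₁ = 54.
Eliminating P₂: 6×(1) − 3×(2) gives 69P₁ = 1074, so P₁ = 358/23.
Back-substitute into (2): P₂ = (54 − 3×358/23) / 6 = 28/23.

P₁ = 358/23, P₂ = 28/23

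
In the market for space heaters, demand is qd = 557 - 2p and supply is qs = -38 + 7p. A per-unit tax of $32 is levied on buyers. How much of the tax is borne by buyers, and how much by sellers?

Pre-tax equilibrium: p* = 595/9, q* = 3823/9.
Tax on buyers shifts demand to qd = 557 − 2(p + 32) = 493 - 2p.
493 - 2p = -38 + 7p gives seller price ps = 59; buyers pay pb = 59 + 32 = 91.
New quantity: q = 557 − 2(91) = 375.
Buyer burden = 91 − 595/9 = 224/9; seller burden = 595/9 − 59 = 64/9.

Buyers bear 224/9, sellers bear 64/9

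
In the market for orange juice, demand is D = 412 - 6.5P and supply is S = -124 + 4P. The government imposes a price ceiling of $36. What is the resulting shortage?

Shortage = 158

Equilibrium price would be P* = 1072/21, so the ceiling at 36 binds.
At P = 36: D = 412 − 6.5(36) = 178, S = -124 + 4(36) = 20.
Shortage = 178 − 20 = 158.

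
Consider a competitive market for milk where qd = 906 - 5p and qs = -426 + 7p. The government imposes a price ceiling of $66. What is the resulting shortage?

Shortage = 540

Equilibrium price would be p* = 111, so the ceiling at 66 binds.
At p = 66: qd = 906 − 5(66) = 576, qs = -426 + 7(66) = 36.
Shortage = 576 − 36 = 540.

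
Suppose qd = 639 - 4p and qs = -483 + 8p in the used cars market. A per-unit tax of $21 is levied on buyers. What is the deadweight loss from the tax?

Deadweight loss = 588

Pre-tax equilibrium: p* = 93.5, q* = 265.
Tax on buyers shifts demand to qd = 639 − 4(p + 21) = 555 - 4p.
555 - 4p = -483 + 8p gives seller price ps = 86.5; buyers pay pb = 86.5 + 21 = 107.5.
New quantity: q = 639 − 4(107.5) = 209.
DWL = ½ × 21 × (265 − 209) = 588.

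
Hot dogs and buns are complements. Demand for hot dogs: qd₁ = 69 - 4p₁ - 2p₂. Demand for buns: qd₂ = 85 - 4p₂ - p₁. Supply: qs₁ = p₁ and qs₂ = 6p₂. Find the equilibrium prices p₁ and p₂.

p₁ = 65/6, p₂ = 89/12

Market 1: 69 - 4p₁ - 2p₂ = p₁ → 5p₁ + 2p₂ = 69.
Market 2: 10p₂ + p₁ = 85.
Eliminating p₂: 10×(1) − 2×(2) gives 48p₁ = 520, so p₁ = 65/6.
Back-substitute into (2): p₂ = (85 − 1×65/6) / 10 = 89/12.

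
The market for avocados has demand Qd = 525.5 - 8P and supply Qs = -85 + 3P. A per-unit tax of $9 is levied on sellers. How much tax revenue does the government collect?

Tax revenue = 12249/22

Pre-tax equilibrium: P* = 55.5, Q* = 81.5.
Tax on sellers shifts supply to Qs = -85 + 3(P − 9) = -112 + 3P.
525.5 - 8P = -112 + 3P gives buyer price Pb = 1275/22; sellers receive Ps = 1275/22 − 9 = 1077/22.
New quantity: Q = 525.5 − 8(1275/22) = 1361/22.
Revenue = 9 × 1361/22 = 12249/22.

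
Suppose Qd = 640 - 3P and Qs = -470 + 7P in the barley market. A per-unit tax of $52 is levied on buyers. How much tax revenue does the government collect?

Pre-tax equilibrium: P* = 111, Q* = 307.
Tax on buyers shifts demand to Qd = 640 − 3(P + 52) = 484 - 3P.
484 - 3P = -470 + 7P gives seller price Ps = 95.4; buyers pay Pb = 95.4 + 52 = 147.4.
New quantity: Q = 640 − 3(147.4) = 197.8.
Revenue = 52 × 197.8 = 10285.6.

Tax revenue = 10285.6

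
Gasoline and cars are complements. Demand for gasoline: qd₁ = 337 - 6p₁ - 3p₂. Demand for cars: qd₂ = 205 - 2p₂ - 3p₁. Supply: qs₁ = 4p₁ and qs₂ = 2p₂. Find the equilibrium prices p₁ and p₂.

p₁ = 733/31, p₂ = 1039/31

Market 1: 337 - 6p₁ - 3p₂ = 4p₁ → 10p₁ + 3p₂ = 337.
Market 2: 4p₂ + 3p₁ = 205.
Eliminating p₂: 4×(1) − 3×(2) gives 31p₁ = 733, so p₁ = 733/31.
Back-substitute into (2): p₂ = (205 − 3×733/31) / 4 = 1039/31.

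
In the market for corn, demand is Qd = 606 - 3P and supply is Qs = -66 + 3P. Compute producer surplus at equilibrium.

Equilibrium: 606 - 3P = -66 + 3P gives P* = 112, Q* = 270.
Supply starts at P = 22 (where Qs = 0).
PS = ½(112 − 22)(270) = 12150.

Producer surplus = 12150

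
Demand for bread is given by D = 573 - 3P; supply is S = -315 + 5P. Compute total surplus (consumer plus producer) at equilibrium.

Total surplus = 15360

Equilibrium: 573 - 3P = -315 + 5P gives P* = 111, Q* = 240.
Demand choke price: P = 191; supply starts at P = 63.
CS = ½(191 − 111)(240) = 9600; PS = ½(111 − 63)(240) = 5760.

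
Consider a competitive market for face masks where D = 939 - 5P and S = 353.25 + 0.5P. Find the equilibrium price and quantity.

P* = 106.5, Q* = 406.5

Set D = S: 939 - 5P = 353.25 + 0.5P.
585.75 = 5.5P, so P* = 106.5.
Q* = 939 − 5(106.5) = 406.5.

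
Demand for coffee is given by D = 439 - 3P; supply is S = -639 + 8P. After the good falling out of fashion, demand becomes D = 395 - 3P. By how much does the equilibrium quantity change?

ΔQ = -32

Original equilibrium: P* = 98, Q* = 145.
New equilibrium: 395 - 3P = -639 + 8P, so 1034 = 11P and P' = 94; Q' = 395 − 3(94) = 113.
Change in quantity: 113 − 145 = -32.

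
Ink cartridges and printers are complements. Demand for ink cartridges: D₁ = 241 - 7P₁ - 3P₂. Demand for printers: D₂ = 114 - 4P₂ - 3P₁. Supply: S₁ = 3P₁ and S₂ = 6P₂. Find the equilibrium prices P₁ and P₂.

Market 1: 241 - 7P₁ - 3P₂ = 3P₁ → 10P₁ + 3P₂ = 241.
Market 2: 10P₂ + 3P₁ = 114.
Eliminating P₂: 10×(1) − 3×(2) gives 91P₁ = 2068, so P₁ = 2068/91.
Back-substitute into (2): P₂ = (114 − 3×2068/91) / 10 = 417/91.

P₁ = 2068/91, P₂ = 417/91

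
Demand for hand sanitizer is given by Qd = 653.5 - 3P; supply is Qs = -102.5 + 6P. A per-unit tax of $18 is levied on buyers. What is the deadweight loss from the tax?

Deadweight loss = 324

Pre-tax equilibrium: P* = 84, Q* = 401.5.
Tax on buyers shifts demand to Qd = 653.5 − 3(P + 18) = 599.5 - 3P.
599.5 - 3P = -102.5 + 6P gives seller price Ps = 78; buyers pay Pb = 78 + 18 = 96.
New quantity: Q = 653.5 − 3(96) = 365.5.
DWL = ½ × 18 × (401.5 − 365.5) = 324.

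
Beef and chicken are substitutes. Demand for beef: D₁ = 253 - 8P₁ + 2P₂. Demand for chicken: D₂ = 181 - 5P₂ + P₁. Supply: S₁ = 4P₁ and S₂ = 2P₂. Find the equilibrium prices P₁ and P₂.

P₁ = 2133/82, P₂ = 2425/82

Market 1: 253 - 8P₁ + 2P₂ = 4P₁ → 12P₁ - 2P₂ = 253.
Market 2: 7P₂ - P₁ = 181.
Eliminating P₂: 7×(1) + 2×(2) gives 82P₁ = 2133, so P₁ = 2133/82.
Back-substitute into (2): P₂ = (181 + 1×2133/82) / 7 = 2425/82.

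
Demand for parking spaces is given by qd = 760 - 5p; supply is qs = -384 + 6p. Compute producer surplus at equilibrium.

Producer surplus = 4800

Equilibrium: 760 - 5p = -384 + 6p gives p* = 104, q* = 240.
Supply starts at p = 64 (where qs = 0).
PS = ½(104 − 64)(240) = 4800.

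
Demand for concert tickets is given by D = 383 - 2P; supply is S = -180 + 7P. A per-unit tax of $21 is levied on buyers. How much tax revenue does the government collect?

Pre-tax equilibrium: P* = 563/9, Q* = 2321/9.
Tax on buyers shifts demand to D = 383 − 2(P + 21) = 341 - 2P.
341 - 2P = -180 + 7P gives seller price Ps = 521/9; buyers pay Pb = 521/9 + 21 = 710/9.
New quantity: Q = 383 − 2(710/9) = 2027/9.
Revenue = 21 × 2027/9 = 14189/3.

Tax revenue = 14189/3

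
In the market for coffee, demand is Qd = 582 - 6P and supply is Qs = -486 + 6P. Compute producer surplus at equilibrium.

Producer surplus = 192

Equilibrium: 582 - 6P = -486 + 6P gives P* = 89, Q* = 48.
Supply starts at P = 81 (where Qs = 0).
PS = ½(89 − 81)(48) = 192.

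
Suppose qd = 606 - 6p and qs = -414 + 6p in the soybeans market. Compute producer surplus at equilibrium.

Producer surplus = 768

Equilibrium: 606 - 6p = -414 + 6p gives p* = 85, q* = 96.
Supply starts at p = 69 (where qs = 0).
PS = ½(85 − 69)(96) = 768.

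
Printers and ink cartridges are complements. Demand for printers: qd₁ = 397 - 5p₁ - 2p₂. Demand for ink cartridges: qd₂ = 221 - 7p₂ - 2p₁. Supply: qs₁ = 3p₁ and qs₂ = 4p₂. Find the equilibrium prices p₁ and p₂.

p₁ = 3925/84, p₂ = 487/42

Market 1: 397 - 5p₁ - 2p₂ = 3p₁ → 8p₁ + 2p₂ = 397.
Market 2: 11p₂ + 2p₁ = 221.
Eliminating p₂: 11×(1) − 2×(2) gives 84p₁ = 3925, so p₁ = 3925/84.
Back-substitute into (2): p₂ = (221 − 2×3925/84) / 11 = 487/42.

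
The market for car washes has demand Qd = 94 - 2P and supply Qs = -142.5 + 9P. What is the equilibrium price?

P* = 21.5

Set Qd = Qs: 94 - 2P = -142.5 + 9P.
236.5 = 11P, so P* = 21.5.
Q* = 94 − 2(21.5) = 51.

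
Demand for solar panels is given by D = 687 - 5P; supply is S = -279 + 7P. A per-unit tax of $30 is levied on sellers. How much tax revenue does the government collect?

Pre-tax equilibrium: P* = 80.5, Q* = 284.5.
Tax on sellers shifts supply to S = -279 + 7(P − 30) = -489 + 7P.
687 - 5P = -489 + 7P gives buyer price Pb = 98; sellers receive Ps = 98 − 30 = 68.
New quantity: Q = 687 − 5(98) = 197.
Revenue = 30 × 197 = 5910.

Tax revenue = 5910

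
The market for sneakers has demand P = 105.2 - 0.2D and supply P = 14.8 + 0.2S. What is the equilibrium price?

Set the two price expressions equal: 105.2 - 0.2Q = 14.8 + 0.2Q.
90.4 = 0.4Q, so Q* = 226.
P* = 105.2 − (0.2)(226) = 60.

P* = 60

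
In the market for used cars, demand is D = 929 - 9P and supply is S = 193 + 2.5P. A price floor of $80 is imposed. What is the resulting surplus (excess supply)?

Surplus = 184

Equilibrium price would be P* = 64, so the floor at 80 binds.
At P = 80: D = 209, S = 393.
Surplus = 393 − 209 = 184.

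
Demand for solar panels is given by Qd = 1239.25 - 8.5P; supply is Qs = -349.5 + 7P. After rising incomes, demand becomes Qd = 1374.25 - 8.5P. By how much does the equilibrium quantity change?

ΔQ = 1890/31

Original equilibrium: P* = 102.5, Q* = 368.
New equilibrium: 1374.25 - 8.5P = -349.5 + 7P, so 1723.75 = 15.5P and P' = 6895/62; Q' = 1374.25 − 8.5(6895/62) = 13298/31.
Change in quantity: 13298/31 − 368 = 1890/31.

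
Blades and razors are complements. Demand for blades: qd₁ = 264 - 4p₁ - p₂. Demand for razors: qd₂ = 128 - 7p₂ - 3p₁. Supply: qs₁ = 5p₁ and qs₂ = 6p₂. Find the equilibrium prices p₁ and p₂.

Market 1: 264 - 4p₁ - p₂ = 5p₁ → 9p₁ + p₂ = 264.
Market 2: 13p₂ + 3p₁ = 128.
Eliminating p₂: 13×(1) − 1×(2) gives 114p₁ = 3304, so p₁ = 1652/57.
Back-substitute into (2): p₂ = (128 − 3×1652/57) / 13 = 60/19.

p₁ = 1652/57, p₂ = 60/19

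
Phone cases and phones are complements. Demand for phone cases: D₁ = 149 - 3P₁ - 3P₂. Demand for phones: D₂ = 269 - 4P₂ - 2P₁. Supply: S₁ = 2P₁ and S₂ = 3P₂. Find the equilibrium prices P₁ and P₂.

P₁ = 236/29, P₂ = 1047/29

Market 1: 149 - 3P₁ - 3P₂ = 2P₁ → 5P₁ + 3P₂ = 149.
Market 2: 7P₂ + 2P₁ = 269.
Eliminating P₂: 7×(1) − 3×(2) gives 29P₁ = 236, so P₁ = 236/29.
Back-substitute into (2): P₂ = (269 − 2×236/29) / 7 = 1047/29.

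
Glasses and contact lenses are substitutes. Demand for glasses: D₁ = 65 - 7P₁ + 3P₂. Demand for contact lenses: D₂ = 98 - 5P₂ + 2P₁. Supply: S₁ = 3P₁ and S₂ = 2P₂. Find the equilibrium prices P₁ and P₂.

Market 1: 65 - 7P₁ + 3P₂ = 3P₁ → 10P₁ - 3P₂ = 65.
Market 2: 7P₂ - 2P₁ = 98.
Eliminating P₂: 7×(1) + 3×(2) gives 64P₁ = 749, so P₁ = 11.703125.
Back-substitute into (2): P₂ = (98 + 2×11.703125) / 7 = 17.34375.

P₁ = 11.703125, P₂ = 17.34375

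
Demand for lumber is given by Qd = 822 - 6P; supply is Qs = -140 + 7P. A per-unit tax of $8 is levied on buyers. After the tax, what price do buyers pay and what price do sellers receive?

Buyers pay 1018/13, sellers receive 914/13

Pre-tax equilibrium: P* = 74, Q* = 378.
Tax on buyers shifts demand to Qd = 822 − 6(P + 8) = 774 - 6P.
774 - 6P = -140 + 7P gives seller price Ps = 914/13; buyers pay Pb = 914/13 + 8 = 1018/13.
New quantity: Q = 822 − 6(1018/13) = 4578/13.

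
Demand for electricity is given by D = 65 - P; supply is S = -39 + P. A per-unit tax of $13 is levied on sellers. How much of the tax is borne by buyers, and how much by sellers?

Pre-tax equilibrium: P* = 52, Q* = 13.
Tax on sellers shifts supply to S = -39 + 1(P − 13) = -52 + P.
65 - P = -52 + P gives buyer price Pb = 58.5; sellers receive Ps = 58.5 − 13 = 45.5.
New quantity: Q = 65 − 1(58.5) = 6.5.
Buyer burden = 58.5 − 52 = 6.5; seller burden = 52 − 45.5 = 6.5.

Buyers bear $6.5, sellers bear $6.5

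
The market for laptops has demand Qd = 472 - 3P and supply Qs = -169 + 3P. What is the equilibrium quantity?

Set Qd = Qs: 472 - 3P = -169 + 3P.
641 = 6P, so P* = 641/6.
Q* = 472 − 3(641/6) = 151.5.

Q* = 151.5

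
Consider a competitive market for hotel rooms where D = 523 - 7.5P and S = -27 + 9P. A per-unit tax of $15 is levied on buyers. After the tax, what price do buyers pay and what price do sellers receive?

Buyers pay 1370/33, sellers receive 875/33

Pre-tax equilibrium: P* = 100/3, Q* = 273.
Tax on buyers shifts demand to D = 523 − 7.5(P + 15) = 410.5 - 7.5P.
410.5 - 7.5P = -27 + 9P gives seller price Ps = 875/33; buyers pay Pb = 875/33 + 15 = 1370/33.
New quantity: Q = 523 − 7.5(1370/33) = 2328/11.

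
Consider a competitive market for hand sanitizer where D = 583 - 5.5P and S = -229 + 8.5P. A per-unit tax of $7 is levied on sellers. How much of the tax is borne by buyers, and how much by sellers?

Buyers bear $4.25, sellers bear $2.75

Pre-tax equilibrium: P* = 58, Q* = 264.
Tax on sellers shifts supply to S = -229 + 8.5(P − 7) = -288.5 + 8.5P.
583 - 5.5P = -288.5 + 8.5P gives buyer price Pb = 62.25; sellers receive Ps = 62.25 − 7 = 55.25.
New quantity: Q = 583 − 5.5(62.25) = 240.625.
Buyer burden = 62.25 − 58 = 4.25; seller burden = 58 − 55.25 = 2.75.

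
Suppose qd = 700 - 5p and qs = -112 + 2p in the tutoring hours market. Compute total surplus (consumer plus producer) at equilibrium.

Total surplus = 5040

Equilibrium: 700 - 5p = -112 + 2p gives p* = 116, q* = 120.
Demand choke price: p = 140; supply starts at p = 56.
CS = ½(140 − 116)(120) = 1440; PS = ½(116 − 56)(120) = 3600.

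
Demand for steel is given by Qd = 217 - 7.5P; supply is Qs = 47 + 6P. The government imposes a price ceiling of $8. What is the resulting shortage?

Shortage = 62

Equilibrium price would be P* = 340/27, so the ceiling at 8 binds.
At P = 8: Qd = 217 − 7.5(8) = 157, Qs = 47 + 6(8) = 95.
Shortage = 157 − 95 = 62.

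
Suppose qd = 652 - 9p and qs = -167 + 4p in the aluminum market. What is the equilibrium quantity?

q* = 85

Set qd = qs: 652 - 9p = -167 + 4p.
819 = 13p, so p* = 63.
q* = 652 − 9(63) = 85.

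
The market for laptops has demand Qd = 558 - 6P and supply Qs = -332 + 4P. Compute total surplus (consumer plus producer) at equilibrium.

Equilibrium: 558 - 6P = -332 + 4P gives P* = 89, Q* = 24.
Demand choke price: P = 93; supply starts at P = 83.
CS = ½(93 − 89)(24) = 48; PS = ½(89 − 83)(24) = 72.

Total surplus = 120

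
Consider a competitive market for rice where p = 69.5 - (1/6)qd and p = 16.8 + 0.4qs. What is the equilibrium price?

p* = 54

Set the two price expressions equal: 69.5 - (1/6)q = 16.8 + 0.4q.
52.7 = (17/30)q, so q* = 93.
p* = 69.5 − (1/6)(93) = 54.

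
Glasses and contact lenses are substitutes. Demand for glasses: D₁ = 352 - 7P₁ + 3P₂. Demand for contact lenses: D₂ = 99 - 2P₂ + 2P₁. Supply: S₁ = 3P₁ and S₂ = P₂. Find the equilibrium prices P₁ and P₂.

P₁ = 56.375, P₂ = 847/12

Market 1: 352 - 7P₁ + 3P₂ = 3P₁ → 10P₁ - 3P₂ = 352.
Market 2: 3P₂ - 2P₁ = 99.
Eliminating P₂: 3×(1) + 3×(2) gives 24P₁ = 1353, so P₁ = 56.375.
Back-substitute into (2): P₂ = (99 + 2×56.375) / 3 = 847/12.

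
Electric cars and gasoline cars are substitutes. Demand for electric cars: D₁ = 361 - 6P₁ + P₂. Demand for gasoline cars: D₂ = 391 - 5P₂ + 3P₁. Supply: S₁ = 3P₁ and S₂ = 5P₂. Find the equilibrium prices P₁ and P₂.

P₁ = 4001/87, P₂ = 1534/29

Market 1: 361 - 6P₁ + P₂ = 3P₁ → 9P₁ - P₂ = 361.
Market 2: 10P₂ - 3P₁ = 391.
Eliminating P₂: 10×(1) + 1×(2) gives 87P₁ = 4001, so P₁ = 4001/87.
Back-substitute into (2): P₂ = (391 + 3×4001/87) / 10 = 1534/29.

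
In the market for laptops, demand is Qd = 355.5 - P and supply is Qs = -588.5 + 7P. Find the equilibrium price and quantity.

Set Qd = Qs: 355.5 - P = -588.5 + 7P.
944 = 8P, so P* = 118.
Q* = 355.5 − 1(118) = 237.5.

P* = 118, Q* = 237.5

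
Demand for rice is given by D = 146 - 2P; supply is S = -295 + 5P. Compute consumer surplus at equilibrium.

Consumer surplus = 100

Equilibrium: 146 - 2P = -295 + 5P gives P* = 63, Q* = 20.
Demand choke price (D = 0): P = 73.
CS = ½(73 − 63)(20) = 100.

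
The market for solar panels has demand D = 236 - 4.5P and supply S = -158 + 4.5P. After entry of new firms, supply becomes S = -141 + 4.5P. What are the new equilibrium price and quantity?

Original equilibrium: P* = 394/9, Q* = 39.
New equilibrium: 236 - 4.5P = -141 + 4.5P, so 377 = 9P and P' = 377/9; Q' = 236 − 4.5(377/9) = 47.5.

P' = 377/9, Q' = 47.5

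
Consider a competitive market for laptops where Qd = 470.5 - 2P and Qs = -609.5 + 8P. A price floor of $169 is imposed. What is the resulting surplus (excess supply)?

Surplus = 610

Equilibrium price would be P* = 108, so the floor at 169 binds.
At P = 169: Qd = 132.5, Qs = 742.5.
Surplus = 742.5 − 132.5 = 610.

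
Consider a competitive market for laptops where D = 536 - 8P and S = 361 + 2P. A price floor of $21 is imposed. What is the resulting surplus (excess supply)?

Surplus = 35

Equilibrium price would be P* = 17.5, so the floor at 21 binds.
At P = 21: D = 368, S = 403.
Surplus = 403 − 368 = 35.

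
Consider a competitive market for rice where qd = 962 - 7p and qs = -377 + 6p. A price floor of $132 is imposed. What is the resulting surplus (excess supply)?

Surplus = 377

Equilibrium price would be p* = 103, so the floor at 132 binds.
At p = 132: qd = 38, qs = 415.
Surplus = 415 − 38 = 377.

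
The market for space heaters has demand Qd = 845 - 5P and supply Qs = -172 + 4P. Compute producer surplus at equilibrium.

Producer surplus = 9800

Equilibrium: 845 - 5P = -172 + 4P gives P* = 113, Q* = 280.
Supply starts at P = 43 (where Qs = 0).
PS = ½(113 − 43)(280) = 9800.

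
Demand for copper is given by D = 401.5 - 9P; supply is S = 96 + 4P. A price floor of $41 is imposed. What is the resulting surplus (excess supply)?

Equilibrium price would be P* = 23.5, so the floor at 41 binds.
At P = 41: D = 32.5, S = 260.
Surplus = 260 − 32.5 = 227.5.

Surplus = 227.5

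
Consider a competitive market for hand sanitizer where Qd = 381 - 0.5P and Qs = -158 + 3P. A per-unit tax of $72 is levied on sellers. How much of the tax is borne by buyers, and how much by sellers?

Pre-tax equilibrium: P* = 154, Q* = 304.
Tax on sellers shifts supply to Qs = -158 + 3(P − 72) = -374 + 3P.
381 - 0.5P = -374 + 3P gives buyer price Pb = 1510/7; sellers receive Ps = 1510/7 − 72 = 1006/7.
New quantity: Q = 381 − 0.5(1510/7) = 1912/7.
Buyer burden = 1510/7 − 154 = 432/7; seller burden = 154 − 1006/7 = 72/7.

Buyers bear 432/7, sellers bear 72/7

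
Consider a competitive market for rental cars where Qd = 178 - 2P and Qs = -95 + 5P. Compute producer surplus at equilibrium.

Producer surplus = 1000

Equilibrium: 178 - 2P = -95 + 5P gives P* = 39, Q* = 100.
Supply starts at P = 19 (where Qs = 0).
PS = ½(39 − 19)(100) = 1000.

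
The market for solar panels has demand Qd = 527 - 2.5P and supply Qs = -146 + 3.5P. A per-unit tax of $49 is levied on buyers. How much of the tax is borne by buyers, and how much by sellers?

Pre-tax equilibrium: P* = 673/6, Q* = 2959/12.
Tax on buyers shifts demand to Qd = 527 − 2.5(P + 49) = 404.5 - 2.5P.
404.5 - 2.5P = -146 + 3.5P gives seller price Ps = 91.75; buyers pay Pb = 91.75 + 49 = 140.75.
New quantity: Q = 527 − 2.5(140.75) = 175.125.
Buyer burden = 140.75 − 673/6 = 343/12; seller burden = 673/6 − 91.75 = 245/12.

Buyers bear 343/12, sellers bear 245/12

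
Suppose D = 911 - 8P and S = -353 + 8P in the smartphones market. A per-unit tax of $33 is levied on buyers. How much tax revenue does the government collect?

Pre-tax equilibrium: P* = 79, Q* = 279.
Tax on buyers shifts demand to D = 911 − 8(P + 33) = 647 - 8P.
647 - 8P = -353 + 8P gives seller price Ps = 62.5; buyers pay Pb = 62.5 + 33 = 95.5.
New quantity: Q = 911 − 8(95.5) = 147.
Revenue = 33 × 147 = 4851.

Tax revenue = 4851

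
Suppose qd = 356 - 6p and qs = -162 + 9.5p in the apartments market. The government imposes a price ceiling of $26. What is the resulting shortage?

Equilibrium price would be p* = 1036/31, so the ceiling at 26 binds.
At p = 26: qd = 356 − 6(26) = 200, qs = -162 + 9.5(26) = 85.
Shortage = 200 − 85 = 115.

Shortage = 115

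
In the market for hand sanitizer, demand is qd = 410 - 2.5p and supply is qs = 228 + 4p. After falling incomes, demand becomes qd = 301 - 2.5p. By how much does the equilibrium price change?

Original equilibrium: p* = 28, q* = 340.
New equilibrium: 301 - 2.5p = 228 + 4p, so 73 = 6.5p and p' = 146/13; q' = 301 − 2.5(146/13) = 3548/13.
Change in price: 146/13 − 28 = -218/13.

Δp = -218/13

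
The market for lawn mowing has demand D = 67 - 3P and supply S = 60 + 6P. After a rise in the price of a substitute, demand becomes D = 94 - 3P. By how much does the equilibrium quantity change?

Original equilibrium: P* = 7/9, Q* = 194/3.
New equilibrium: 94 - 3P = 60 + 6P, so 34 = 9P and P' = 34/9; Q' = 94 − 3(34/9) = 248/3.
Change in quantity: 248/3 − 194/3 = 18.

ΔQ = 18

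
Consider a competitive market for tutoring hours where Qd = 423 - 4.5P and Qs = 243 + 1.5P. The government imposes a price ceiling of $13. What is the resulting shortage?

Shortage = 102

Equilibrium price would be P* = 30, so the ceiling at 13 binds.
At P = 13: Qd = 423 − 4.5(13) = 364.5, Qs = 243 + 1.5(13) = 262.5.
Shortage = 364.5 − 262.5 = 102.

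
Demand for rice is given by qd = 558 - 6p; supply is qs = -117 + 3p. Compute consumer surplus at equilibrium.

Equilibrium: 558 - 6p = -117 + 3p gives p* = 75, q* = 108.
Demand choke price (qd = 0): p = 93.
CS = ½(93 − 75)(108) = 972.

Consumer surplus = 972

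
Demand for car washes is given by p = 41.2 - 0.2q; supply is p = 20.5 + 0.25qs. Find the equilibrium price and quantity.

p* = 32, q* = 46

Set the two price expressions equal: 41.2 - 0.2q = 20.5 + 0.25q.
20.7 = 0.45q, so q* = 46.
p* = 41.2 − (0.2)(46) = 32.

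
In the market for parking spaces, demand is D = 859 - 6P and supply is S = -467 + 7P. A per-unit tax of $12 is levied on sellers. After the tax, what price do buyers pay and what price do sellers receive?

Pre-tax equilibrium: P* = 102, Q* = 247.
Tax on sellers shifts supply to S = -467 + 7(P − 12) = -551 + 7P.
859 - 6P = -551 + 7P gives buyer price Pb = 1410/13; sellers receive Ps = 1410/13 − 12 = 1254/13.
New quantity: Q = 859 − 6(1410/13) = 2707/13.

Buyers pay 1410/13, sellers receive 1254/13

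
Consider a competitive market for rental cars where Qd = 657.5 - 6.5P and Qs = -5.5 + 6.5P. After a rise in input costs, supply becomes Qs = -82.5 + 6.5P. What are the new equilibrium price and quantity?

P' = 740/13, Q' = 287.5

Original equilibrium: P* = 51, Q* = 326.
New equilibrium: 657.5 - 6.5P = -82.5 + 6.5P, so 740 = 13P and P' = 740/13; Q' = 657.5 − 6.5(740/13) = 287.5.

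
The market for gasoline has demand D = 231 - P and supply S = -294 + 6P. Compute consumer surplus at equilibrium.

Equilibrium: 231 - P = -294 + 6P gives P* = 75, Q* = 156.
Demand choke price (D = 0): P = 231.
CS = ½(231 − 75)(156) = 12168.

Consumer surplus = 12168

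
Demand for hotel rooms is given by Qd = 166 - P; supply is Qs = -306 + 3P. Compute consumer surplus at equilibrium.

Equilibrium: 166 - P = -306 + 3P gives P* = 118, Q* = 48.
Demand choke price (Qd = 0): P = 166.
CS = ½(166 − 118)(48) = 1152.

Consumer surplus = 1152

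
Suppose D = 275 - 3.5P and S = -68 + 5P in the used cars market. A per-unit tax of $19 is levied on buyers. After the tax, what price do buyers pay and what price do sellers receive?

Pre-tax equilibrium: P* = 686/17, Q* = 2274/17.
Tax on buyers shifts demand to D = 275 − 3.5(P + 19) = 208.5 - 3.5P.
208.5 - 3.5P = -68 + 5P gives seller price Ps = 553/17; buyers pay Pb = 553/17 + 19 = 876/17.
New quantity: Q = 275 − 3.5(876/17) = 1609/17.

Buyers pay 876/17, sellers receive 553/17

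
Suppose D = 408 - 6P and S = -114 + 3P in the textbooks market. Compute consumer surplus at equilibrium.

Equilibrium: 408 - 6P = -114 + 3P gives P* = 58, Q* = 60.
Demand choke price (D = 0): P = 68.
CS = ½(68 − 58)(60) = 300.

Consumer surplus = 300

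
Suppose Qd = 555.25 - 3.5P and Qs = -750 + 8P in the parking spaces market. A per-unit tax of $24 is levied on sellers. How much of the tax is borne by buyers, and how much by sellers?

Pre-tax equilibrium: P* = 113.5, Q* = 158.
Tax on sellers shifts supply to Qs = -750 + 8(P − 24) = -942 + 8P.
555.25 - 3.5P = -942 + 8P gives buyer price Pb = 5989/46; sellers receive Ps = 5989/46 − 24 = 4885/46.
New quantity: Q = 555.25 − 3.5(5989/46) = 2290/23.
Buyer burden = 5989/46 − 113.5 = 384/23; seller burden = 113.5 − 4885/46 = 168/23.

Buyers bear 384/23, sellers bear 168/23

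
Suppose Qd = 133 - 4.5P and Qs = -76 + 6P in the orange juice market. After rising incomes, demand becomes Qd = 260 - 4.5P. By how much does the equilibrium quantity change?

Original equilibrium: P* = 418/21, Q* = 304/7.
New equilibrium: 260 - 4.5P = -76 + 6P, so 336 = 10.5P and P' = 32; Q' = 260 − 4.5(32) = 116.
Change in quantity: 116 − 304/7 = 508/7.

ΔQ = 508/7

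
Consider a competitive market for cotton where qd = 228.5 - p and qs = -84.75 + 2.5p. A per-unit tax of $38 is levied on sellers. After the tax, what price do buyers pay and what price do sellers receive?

Buyers pay 1633/14, sellers receive 1101/14

Pre-tax equilibrium: p* = 89.5, q* = 139.
Tax on sellers shifts supply to qs = -84.75 + 2.5(p − 38) = -179.75 + 2.5p.
228.5 - p = -179.75 + 2.5p gives buyer price pb = 1633/14; sellers receive ps = 1633/14 − 38 = 1101/14.
New quantity: q = 228.5 − 1(1633/14) = 783/7.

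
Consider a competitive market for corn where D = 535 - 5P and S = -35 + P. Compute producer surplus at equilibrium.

Equilibrium: 535 - 5P = -35 + P gives P* = 95, Q* = 60.
Supply starts at P = 35 (where S = 0).
PS = ½(95 − 35)(60) = 1800.

Producer surplus = 1800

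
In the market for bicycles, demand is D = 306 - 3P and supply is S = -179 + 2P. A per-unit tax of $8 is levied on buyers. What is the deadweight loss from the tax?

Deadweight loss = 38.4

Pre-tax equilibrium: P* = 97, Q* = 15.
Tax on buyers shifts demand to D = 306 − 3(P + 8) = 282 - 3P.
282 - 3P = -179 + 2P gives seller price Ps = 92.2; buyers pay Pb = 92.2 + 8 = 100.2.
New quantity: Q = 306 − 3(100.2) = 5.4.
DWL = ½ × 8 × (15 − 5.4) = 38.4.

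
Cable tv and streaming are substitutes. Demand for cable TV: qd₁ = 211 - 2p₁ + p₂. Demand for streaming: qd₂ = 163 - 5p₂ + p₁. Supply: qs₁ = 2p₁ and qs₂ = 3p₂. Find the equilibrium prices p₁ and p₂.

Market 1: 211 - 2p₁ + p₂ = 2p₁ → 4p₁ - p₂ = 211.
Market 2: 8p₂ - p₁ = 163.
Eliminating p₂: 8×(1) + 1×(2) gives 31p₁ = 1851, so p₁ = 1851/31.
Back-substitute into (2): p₂ = (163 + 1×1851/31) / 8 = 863/31.

p₁ = 1851/31, p₂ = 863/31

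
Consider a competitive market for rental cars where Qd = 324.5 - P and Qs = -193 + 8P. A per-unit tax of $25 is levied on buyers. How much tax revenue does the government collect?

Pre-tax equilibrium: P* = 57.5, Q* = 267.
Tax on buyers shifts demand to Qd = 324.5 − 1(P + 25) = 299.5 - P.
299.5 - P = -193 + 8P gives seller price Ps = 985/18; buyers pay Pb = 985/18 + 25 = 1435/18.
New quantity: Q = 324.5 − 1(1435/18) = 2203/9.
Revenue = 25 × 2203/9 = 55075/9.

Tax revenue = 55075/9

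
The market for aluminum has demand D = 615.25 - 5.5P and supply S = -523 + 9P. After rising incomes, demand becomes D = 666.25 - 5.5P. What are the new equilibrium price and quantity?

P' = 4757/58, Q' = 12479/58

Original equilibrium: P* = 78.5, Q* = 183.5.
New equilibrium: 666.25 - 5.5P = -523 + 9P, so 1189.25 = 14.5P and P' = 4757/58; Q' = 666.25 − 5.5(4757/58) = 12479/58.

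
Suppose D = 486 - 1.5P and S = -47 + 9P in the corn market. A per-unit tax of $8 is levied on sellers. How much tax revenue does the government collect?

Tax revenue = 22376/7

Pre-tax equilibrium: P* = 1066/21, Q* = 2869/7.
Tax on sellers shifts supply to S = -47 + 9(P − 8) = -119 + 9P.
486 - 1.5P = -119 + 9P gives buyer price Pb = 1210/21; sellers receive Ps = 1210/21 − 8 = 1042/21.
New quantity: Q = 486 − 1.5(1210/21) = 2797/7.
Revenue = 8 × 2797/7 = 22376/7.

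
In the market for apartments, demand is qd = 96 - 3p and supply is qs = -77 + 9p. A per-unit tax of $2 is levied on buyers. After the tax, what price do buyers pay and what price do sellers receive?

Buyers pay 191/12, sellers receive 167/12

Pre-tax equilibrium: p* = 173/12, q* = 52.75.
Tax on buyers shifts demand to qd = 96 − 3(p + 2) = 90 - 3p.
90 - 3p = -77 + 9p gives seller price ps = 167/12; buyers pay pb = 167/12 + 2 = 191/12.
New quantity: q = 96 − 3(191/12) = 48.25.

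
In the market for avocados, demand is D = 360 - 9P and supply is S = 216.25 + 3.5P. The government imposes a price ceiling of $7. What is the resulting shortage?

Equilibrium price would be P* = 11.5, so the ceiling at 7 binds.
At P = 7: D = 360 − 9(7) = 297, S = 216.25 + 3.5(7) = 240.75.
Shortage = 297 − 240.75 = 56.25.

Shortage = 56.25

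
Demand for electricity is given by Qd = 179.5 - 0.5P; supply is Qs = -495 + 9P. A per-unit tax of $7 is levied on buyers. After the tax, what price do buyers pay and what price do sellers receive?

Buyers pay 1475/19, sellers receive 1342/19

Pre-tax equilibrium: P* = 71, Q* = 144.
Tax on buyers shifts demand to Qd = 179.5 − 0.5(P + 7) = 176 - 0.5P.
176 - 0.5P = -495 + 9P gives seller price Ps = 1342/19; buyers pay Pb = 1342/19 + 7 = 1475/19.
New quantity: Q = 179.5 − 0.5(1475/19) = 2673/19.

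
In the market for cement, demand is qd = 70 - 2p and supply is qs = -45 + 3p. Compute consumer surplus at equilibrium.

Consumer surplus = 144

Equilibrium: 70 - 2p = -45 + 3p gives p* = 23, q* = 24.
Demand choke price (qd = 0): p = 35.
CS = ½(35 − 23)(24) = 144.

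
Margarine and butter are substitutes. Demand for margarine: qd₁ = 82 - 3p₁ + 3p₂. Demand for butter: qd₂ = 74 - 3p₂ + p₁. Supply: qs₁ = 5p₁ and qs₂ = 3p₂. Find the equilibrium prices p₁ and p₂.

p₁ = 238/15, p₂ = 674/45

Market 1: 82 - 3p₁ + 3p₂ = 5p₁ → 8p₁ - 3p₂ = 82.
Market 2: 6p₂ - p₁ = 74.
Eliminating p₂: 6×(1) + 3×(2) gives 45p₁ = 714, so p₁ = 238/15.
Back-substitute into (2): p₂ = (74 + 1×238/15) / 6 = 674/45.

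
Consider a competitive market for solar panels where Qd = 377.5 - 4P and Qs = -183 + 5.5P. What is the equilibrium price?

P* = 59

Set Qd = Qs: 377.5 - 4P = -183 + 5.5P.
560.5 = 9.5P, so P* = 59.
Q* = 377.5 − 4(59) = 141.5.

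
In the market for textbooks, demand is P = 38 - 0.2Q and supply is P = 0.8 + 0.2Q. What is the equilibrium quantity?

Q* = 93

Set the two price expressions equal: 38 - 0.2Q = 0.8 + 0.2Q.
37.2 = 0.4Q, so Q* = 93.
P* = 38 − (0.2)(93) = 19.4.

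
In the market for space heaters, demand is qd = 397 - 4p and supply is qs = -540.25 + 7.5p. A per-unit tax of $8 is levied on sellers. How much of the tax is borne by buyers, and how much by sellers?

Buyers bear 120/23, sellers bear 64/23

Pre-tax equilibrium: p* = 81.5, q* = 71.
Tax on sellers shifts supply to qs = -540.25 + 7.5(p − 8) = -600.25 + 7.5p.
397 - 4p = -600.25 + 7.5p gives buyer price pb = 3989/46; sellers receive ps = 3989/46 − 8 = 3621/46.
New quantity: q = 397 − 4(3989/46) = 1153/23.
Buyer burden = 3989/46 − 81.5 = 120/23; seller burden = 81.5 − 3621/46 = 64/23.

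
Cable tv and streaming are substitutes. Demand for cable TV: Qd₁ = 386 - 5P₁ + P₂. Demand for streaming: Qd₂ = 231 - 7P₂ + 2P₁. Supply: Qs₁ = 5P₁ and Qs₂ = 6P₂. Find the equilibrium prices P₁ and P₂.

Market 1: 386 - 5P₁ + P₂ = 5P₁ → 10P₁ - P₂ = 386.
Market 2: 13P₂ - 2P₁ = 231.
Eliminating P₂: 13×(1) + 1×(2) gives 128P₁ = 5249, so P₁ = 41.0078125.
Back-substitute into (2): P₂ = (231 + 2×41.0078125) / 13 = 24.078125.

P₁ = 41.0078125, P₂ = 24.078125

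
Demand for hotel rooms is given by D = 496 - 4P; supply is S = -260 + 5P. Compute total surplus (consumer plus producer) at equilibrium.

Total surplus = 5760

Equilibrium: 496 - 4P = -260 + 5P gives P* = 84, Q* = 160.
Demand choke price: P = 124; supply starts at P = 52.
CS = ½(124 − 84)(160) = 3200; PS = ½(84 − 52)(160) = 2560.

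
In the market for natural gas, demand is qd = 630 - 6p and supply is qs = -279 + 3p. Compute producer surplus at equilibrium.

Producer surplus = 96

Equilibrium: 630 - 6p = -279 + 3p gives p* = 101, q* = 24.
Supply starts at p = 93 (where qs = 0).
PS = ½(101 − 93)(24) = 96.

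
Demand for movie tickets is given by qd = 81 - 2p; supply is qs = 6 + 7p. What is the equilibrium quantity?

Set qd = qs: 81 - 2p = 6 + 7p.
75 = 9p, so p* = 25/3.
q* = 81 − 2(25/3) = 193/3.

q* = 193/3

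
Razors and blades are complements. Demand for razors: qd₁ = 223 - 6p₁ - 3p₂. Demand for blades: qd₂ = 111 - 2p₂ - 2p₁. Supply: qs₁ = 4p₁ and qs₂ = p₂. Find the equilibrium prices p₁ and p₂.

p₁ = 14, p₂ = 83/3

Market 1: 223 - 6p₁ - 3p₂ = 4p₁ → 10p₁ + 3p₂ = 223.
Market 2: 3p₂ + 2p₁ = 111.
Eliminating p₂: 3×(1) − 3×(2) gives 24p₁ = 336, so p₁ = 14.
Back-substitute into (2): p₂ = (111 − 2×14) / 3 = 83/3.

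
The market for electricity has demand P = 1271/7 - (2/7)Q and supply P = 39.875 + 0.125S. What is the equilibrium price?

Set the two price expressions equal: 1271/7 - (2/7)Q = 39.875 + 0.125Q.
7935/56 = (23/56)Q, so Q* = 345.
P* = 1271/7 − (2/7)(345) = 83.

P* = 83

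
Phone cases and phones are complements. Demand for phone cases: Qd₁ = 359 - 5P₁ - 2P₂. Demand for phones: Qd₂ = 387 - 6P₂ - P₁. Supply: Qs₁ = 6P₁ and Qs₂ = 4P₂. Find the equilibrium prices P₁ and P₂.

Market 1: 359 - 5P₁ - 2P₂ = 6P₁ → 11P₁ + 2P₂ = 359.
Market 2: 10P₂ + P₁ = 387.
Eliminating P₂: 10×(1) − 2×(2) gives 108P₁ = 2816, so P₁ = 704/27.
Back-substitute into (2): P₂ = (387 − 1×704/27) / 10 = 1949/54.

P₁ = 704/27, P₂ = 1949/54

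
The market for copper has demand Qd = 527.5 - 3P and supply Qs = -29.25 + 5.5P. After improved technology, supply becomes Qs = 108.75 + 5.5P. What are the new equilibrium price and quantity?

P' = 1675/34, Q' = 6455/17

Original equilibrium: P* = 65.5, Q* = 331.
New equilibrium: 527.5 - 3P = 108.75 + 5.5P, so 418.75 = 8.5P and P' = 1675/34; Q' = 527.5 − 3(1675/34) = 6455/17.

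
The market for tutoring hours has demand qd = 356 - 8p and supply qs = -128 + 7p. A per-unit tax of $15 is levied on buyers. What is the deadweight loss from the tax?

Deadweight loss = 420

Pre-tax equilibrium: p* = 484/15, q* = 1468/15.
Tax on buyers shifts demand to qd = 356 − 8(p + 15) = 236 - 8p.
236 - 8p = -128 + 7p gives seller price ps = 364/15; buyers pay pb = 364/15 + 15 = 589/15.
New quantity: q = 356 − 8(589/15) = 628/15.
DWL = ½ × 15 × (1468/15 − 628/15) = 420.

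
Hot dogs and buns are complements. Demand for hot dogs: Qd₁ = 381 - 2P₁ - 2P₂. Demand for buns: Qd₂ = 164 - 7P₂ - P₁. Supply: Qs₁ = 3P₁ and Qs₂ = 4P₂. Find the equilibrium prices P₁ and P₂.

Market 1: 381 - 2P₁ - 2P₂ = 3P₁ → 5P₁ + 2P₂ = 381.
Market 2: 11P₂ + P₁ = 164.
Eliminating P₂: 11×(1) − 2×(2) gives 53P₁ = 3863, so P₁ = 3863/53.
Back-substitute into (2): P₂ = (164 − 1×3863/53) / 11 = 439/53.

P₁ = 3863/53, P₂ = 439/53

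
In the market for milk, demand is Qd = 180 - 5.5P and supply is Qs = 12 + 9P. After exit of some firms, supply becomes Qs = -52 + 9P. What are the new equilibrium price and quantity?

P' = 16, Q' = 92

Original equilibrium: P* = 336/29, Q* = 3372/29.
New equilibrium: 180 - 5.5P = -52 + 9P, so 232 = 14.5P and P' = 16; Q' = 180 − 5.5(16) = 92.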